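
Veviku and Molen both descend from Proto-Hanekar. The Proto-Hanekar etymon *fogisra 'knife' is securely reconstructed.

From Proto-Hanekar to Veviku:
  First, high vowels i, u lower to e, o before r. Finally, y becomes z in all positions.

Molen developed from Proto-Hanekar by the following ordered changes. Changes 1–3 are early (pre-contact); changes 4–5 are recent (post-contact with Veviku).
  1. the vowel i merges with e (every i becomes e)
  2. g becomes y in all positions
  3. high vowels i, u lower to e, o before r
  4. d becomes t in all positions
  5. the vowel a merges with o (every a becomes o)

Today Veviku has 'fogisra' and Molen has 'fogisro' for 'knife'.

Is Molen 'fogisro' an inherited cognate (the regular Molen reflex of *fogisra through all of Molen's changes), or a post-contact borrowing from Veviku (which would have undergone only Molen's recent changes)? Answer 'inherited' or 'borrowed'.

If inherited, *fogisra would pass through all of Molen's changes:
Molen: *fogisra
  fogisra → fogesra   [vowel merger]
  fogesra → foyesra   [unconditioned shift]
  foyesra (rule 3 does not apply)
  foyesra (rule 4 does not apply)
  foyesra → foyesro   [vowel merger]
  giving Molen foyesro.
If borrowed from Veviku 'fogisra' after the early changes, it would undergo only the recent ones:
  rule 4 (unconditioned shift): no change (fogisra)
  rule 5 (vowel merger): fogisra → fogisro
  ⇒ as a loan: fogisro
Molen 'fogisro' matches the loan outcome 'fogisro', not the inherited 'foyesro' — it skipped the early Molen changes, so it was borrowed from Veviku.

borrowed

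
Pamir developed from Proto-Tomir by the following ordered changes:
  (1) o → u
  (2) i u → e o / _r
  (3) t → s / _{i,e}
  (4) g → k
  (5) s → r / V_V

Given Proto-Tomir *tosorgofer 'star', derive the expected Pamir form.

turorkufer

Pamir: *tosorgofer
  tosorgofer → tusurgufer   [vowel merger]
  tusurgufer → tusorgufer   [pre-rhotic lowering]
  tusorgufer (rule 3 does not apply)
  tusorgufer → tusorkufer   [unconditioned shift]
  tusorkufer → turorkufer   [rhotacism]
  giving Pamir turorkufer.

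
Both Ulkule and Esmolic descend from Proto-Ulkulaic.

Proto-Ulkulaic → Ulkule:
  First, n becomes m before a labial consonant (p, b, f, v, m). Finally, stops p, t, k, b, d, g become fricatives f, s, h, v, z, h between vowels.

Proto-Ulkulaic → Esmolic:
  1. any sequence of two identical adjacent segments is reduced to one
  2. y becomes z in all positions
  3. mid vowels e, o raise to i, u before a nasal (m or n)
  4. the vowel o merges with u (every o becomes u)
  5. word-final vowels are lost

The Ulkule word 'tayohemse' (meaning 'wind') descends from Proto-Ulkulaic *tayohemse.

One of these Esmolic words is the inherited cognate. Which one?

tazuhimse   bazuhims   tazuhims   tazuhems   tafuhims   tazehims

Esmolic: *tayohemse
  tayohemse (rule 1 does not apply)
  tayohemse → tazohemse   [unconditioned shift]
  tazohemse → tazohimse   [pre-nasal raising]
  tazohimse → tazuhimse   [vowel merger]
  tazuhimse → tazuhims   [apocope]
  giving Esmolic tazuhims.
Only 'tazuhims' matches the regular Esmolic development of *tayohemse.

tazuhims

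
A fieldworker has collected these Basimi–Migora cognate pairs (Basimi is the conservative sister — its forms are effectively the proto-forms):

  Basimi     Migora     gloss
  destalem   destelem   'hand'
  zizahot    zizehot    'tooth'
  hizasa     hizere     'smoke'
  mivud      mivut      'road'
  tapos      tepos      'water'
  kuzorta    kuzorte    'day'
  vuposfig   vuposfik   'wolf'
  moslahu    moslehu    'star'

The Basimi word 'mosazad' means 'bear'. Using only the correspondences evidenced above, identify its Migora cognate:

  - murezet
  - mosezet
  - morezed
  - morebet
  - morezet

hizasa ~ hizere — Basimi s corresponds to Migora r between vowels (before a back vowel).
destalem ~ destelem, zizahot ~ zizehot — Basimi a corresponds to Migora e after a consonant, before a consonant other than r, m, n, p, b, f, v.
mivud ~ mivut — Basimi d corresponds to Migora t word-finally.
Applying these to Basimi 'mosazad':
  mosazad → morazad   (s→r between vowels (before a back vowel))
  morazad → morezad   (a→e after a consonant, before a consonant other than r, m, n, p, b, f, v)
  morezad → morezed   (a→e after a consonant, before a consonant other than r, m, n, p, b, f, v)
  morezed → morezet   (d→t word-finally)
So the Migora cognate is 'morezet'.

morezet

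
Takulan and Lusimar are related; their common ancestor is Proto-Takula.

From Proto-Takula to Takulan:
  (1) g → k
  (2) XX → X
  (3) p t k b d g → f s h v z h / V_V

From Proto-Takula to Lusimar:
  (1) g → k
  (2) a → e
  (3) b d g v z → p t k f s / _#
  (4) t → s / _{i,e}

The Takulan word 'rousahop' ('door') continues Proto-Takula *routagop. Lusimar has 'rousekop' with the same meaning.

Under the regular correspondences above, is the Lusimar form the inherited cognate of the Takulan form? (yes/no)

yes

Derive the expected Lusimar reflex of *routagop:
Lusimar: *routagop > routakop > routekop > rousekop  (by unconditioned shift, vowel merger, palatalisation)
Lusimar 'rousekop' matches the regular reflex exactly, so the pair is cognate.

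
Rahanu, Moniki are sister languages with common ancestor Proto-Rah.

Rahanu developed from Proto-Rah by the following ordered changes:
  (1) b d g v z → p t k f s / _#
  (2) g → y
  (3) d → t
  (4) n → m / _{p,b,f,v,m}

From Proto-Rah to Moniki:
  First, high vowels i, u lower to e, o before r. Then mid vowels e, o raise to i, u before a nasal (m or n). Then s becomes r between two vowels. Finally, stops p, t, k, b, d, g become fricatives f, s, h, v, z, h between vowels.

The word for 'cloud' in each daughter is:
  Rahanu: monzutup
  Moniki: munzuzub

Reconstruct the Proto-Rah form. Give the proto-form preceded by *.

*monzudub

Position 8: Rahanu has p, Moniki has b. Moniki preserves b here (none of its changes turn any other segment into b), so the proto-segment is *b.
Position 6: Rahanu has t, Moniki has z. Taking the neighbouring segments as reconstructed: Rahanu t could go back to *t or *d; Moniki z could go back to *d or *z — the one source consistent with every daughter is *d.
Continuing position by position gives *monzudub; check it forward:
Rahanu: *monzudub
  monzudub → monzudup   [final devoicing]
  monzudup (rule 2 does not apply)
  monzudup → monzutup   [unconditioned shift]
  monzutup (rule 4 does not apply)
  giving Rahanu monzutup.
Moniki: start from *monzudub.
  rule 1: no change — monzudub
  rule 2 (pre-nasal raising): monzudub → munzudub
  rule 3: no change — munzudub
  rule 4 (intervocalic lenition): munzudub → munzuzub
  ⇒ Moniki munzuzub
Only *monzudub yields all of Rahanu monzutup, Moniki munzuzub.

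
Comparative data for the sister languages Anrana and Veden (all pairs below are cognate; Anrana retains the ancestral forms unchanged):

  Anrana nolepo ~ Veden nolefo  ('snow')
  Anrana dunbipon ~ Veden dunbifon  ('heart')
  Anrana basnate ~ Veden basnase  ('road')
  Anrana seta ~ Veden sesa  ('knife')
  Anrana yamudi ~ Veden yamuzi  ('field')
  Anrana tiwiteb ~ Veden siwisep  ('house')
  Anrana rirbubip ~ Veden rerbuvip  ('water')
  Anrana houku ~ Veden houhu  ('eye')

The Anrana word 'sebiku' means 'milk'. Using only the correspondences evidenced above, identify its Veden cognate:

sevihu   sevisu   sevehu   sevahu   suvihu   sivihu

rirbubip ~ rerbuvip — Anrana b corresponds to Veden v between vowels (before a front vowel).
houku ~ houhu — Anrana k corresponds to Veden h between vowels (before a back vowel).
Applying these to Anrana 'sebiku':
  sebiku → seviku   (b→v between vowels (before a front vowel))
  seviku → sevihu   (k→h between vowels (before a back vowel))
So the Veden cognate is 'sevihu'.

sevihu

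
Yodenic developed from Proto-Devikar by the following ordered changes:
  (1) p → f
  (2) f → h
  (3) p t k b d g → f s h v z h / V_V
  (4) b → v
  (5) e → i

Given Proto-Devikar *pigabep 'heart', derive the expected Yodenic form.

Yodenic: *pigabep
  pigabep → figabef   [unconditioned shift]
  figabef → higabeh   [unconditioned shift]
  higabeh → hihaveh   [intervocalic lenition]
  hihaveh (rule 4 does not apply)
  hihaveh → hihavih   [vowel merger]
  giving Yodenic hihavih.

hihavih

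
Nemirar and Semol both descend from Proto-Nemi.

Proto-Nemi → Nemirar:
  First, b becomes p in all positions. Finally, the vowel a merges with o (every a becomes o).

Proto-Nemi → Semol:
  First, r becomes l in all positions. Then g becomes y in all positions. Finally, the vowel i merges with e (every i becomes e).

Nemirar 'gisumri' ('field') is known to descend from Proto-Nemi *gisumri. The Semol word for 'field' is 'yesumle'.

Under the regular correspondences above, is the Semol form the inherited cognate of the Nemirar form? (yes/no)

Derive the expected Semol reflex of *gisumri:
Semol: *gisumri
  gisumri → gisumli   [unconditioned shift]
  gisumli → yisumli   [unconditioned shift]
  yisumli → yesumle   [vowel merger]
  giving Semol yesumle.
Semol 'yesumle' matches the regular reflex exactly, so the pair is cognate.

yes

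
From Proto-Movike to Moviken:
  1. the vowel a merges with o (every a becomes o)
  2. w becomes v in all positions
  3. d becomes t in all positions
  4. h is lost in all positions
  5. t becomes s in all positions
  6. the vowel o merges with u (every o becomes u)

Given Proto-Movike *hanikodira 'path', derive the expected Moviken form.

unikusiru

Moviken: start from *hanikodira.
  rule 1 (vowel merger): hanikodira → honikodiro
  rule 2: no change — honikodiro
  rule 3 (unconditioned shift): honikodiro → honikotiro
  rule 4 (h-loss): honikotiro → onikotiro
  rule 5 (unconditioned shift): onikotiro → onikosiro
  rule 6 (vowel merger): onikosiro → unikusiru
  ⇒ Moviken unikusiru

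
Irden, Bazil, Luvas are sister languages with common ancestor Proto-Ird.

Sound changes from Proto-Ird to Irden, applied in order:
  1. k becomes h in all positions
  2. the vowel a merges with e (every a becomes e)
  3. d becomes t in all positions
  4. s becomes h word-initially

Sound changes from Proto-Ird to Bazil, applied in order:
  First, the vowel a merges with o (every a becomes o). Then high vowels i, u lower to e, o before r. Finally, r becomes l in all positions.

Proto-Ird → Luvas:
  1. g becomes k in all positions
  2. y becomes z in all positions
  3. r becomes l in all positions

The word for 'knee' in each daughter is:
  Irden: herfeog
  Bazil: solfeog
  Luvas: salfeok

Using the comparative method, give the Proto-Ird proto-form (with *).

Position 7: Irden has g, Bazil has g, Luvas has k. Irden preserves g here (none of its changes turn any other segment into g), so the proto-segment is *g.
Position 3: Irden has r, Bazil has l, Luvas has l. Irden preserves r here (none of its changes turn any other segment into r), so the proto-segment is *r.
Continuing position by position gives *sarfeog; check it forward:
Irden: *sarfeog > serfeog > herfeog  (by vowel merger, debuccalisation)
Bazil: start from *sarfeog.
  rule 1 (vowel merger): sarfeog → sorfeog
  rule 2: no change — sorfeog
  rule 3 (unconditioned shift): sorfeog → solfeog
  ⇒ Bazil solfeog
Luvas: *sarfeog > sarfeok > salfeok  (by unconditioned shift, unconditioned shift)
Only *sarfeog yields all of Irden herfeog, Bazil solfeog, Luvas salfeok.

*sarfeog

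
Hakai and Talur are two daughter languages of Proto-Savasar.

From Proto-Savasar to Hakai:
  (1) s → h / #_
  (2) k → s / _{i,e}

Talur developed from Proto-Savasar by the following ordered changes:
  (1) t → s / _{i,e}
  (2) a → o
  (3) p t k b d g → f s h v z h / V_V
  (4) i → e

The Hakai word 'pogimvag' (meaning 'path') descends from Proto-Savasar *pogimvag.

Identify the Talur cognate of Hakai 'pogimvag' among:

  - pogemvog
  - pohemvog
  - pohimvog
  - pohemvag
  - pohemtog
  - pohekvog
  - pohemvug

pohemvog

Talur: *pogimvag > pogimvog > pohimvog > pohemvog  (by vowel merger, intervocalic lenition, vowel merger)
The other candidates each miss or misapply at least one Talur change.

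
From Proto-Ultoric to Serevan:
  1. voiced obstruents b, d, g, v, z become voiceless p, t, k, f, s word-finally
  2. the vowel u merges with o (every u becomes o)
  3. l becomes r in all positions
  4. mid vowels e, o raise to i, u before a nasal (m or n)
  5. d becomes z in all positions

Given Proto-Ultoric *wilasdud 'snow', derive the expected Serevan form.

wiraszot

Serevan: start from *wilasdud.
  rule 1 (final devoicing): wilasdud → wilasdut
  rule 2 (vowel merger): wilasdut → wilasdot
  rule 3 (unconditioned shift): wilasdot → wirasdot
  rule 4: no change — wirasdot
  rule 5 (unconditioned shift): wirasdot → wiraszot
  ⇒ Serevan wiraszot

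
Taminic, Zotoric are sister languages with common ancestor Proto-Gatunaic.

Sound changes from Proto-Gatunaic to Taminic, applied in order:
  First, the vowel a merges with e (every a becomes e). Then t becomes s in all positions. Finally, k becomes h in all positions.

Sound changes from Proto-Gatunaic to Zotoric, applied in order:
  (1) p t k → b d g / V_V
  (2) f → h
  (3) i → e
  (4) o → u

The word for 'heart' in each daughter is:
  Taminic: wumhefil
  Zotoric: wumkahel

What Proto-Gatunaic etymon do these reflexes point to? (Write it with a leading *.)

*wumkafil

Position 6: Taminic has f, Zotoric has h. Taminic preserves f here (none of its changes turn any other segment into f), so the proto-segment is *f.
Position 7: Taminic has i, Zotoric has e. Taminic preserves i here (none of its changes turn any other segment into i), so the proto-segment is *i.
Position 5: Taminic has e, Zotoric has a. Zotoric preserves a here (none of its changes turn any other segment into a), so the proto-segment is *a.
Verify the candidate proto-form against each daughter:
Taminic: *wumkafil > wumkefil > wumhefil  (by vowel merger, unconditioned shift)
Zotoric: start from *wumkafil.
  rule 1: no change — wumkafil
  rule 2 (unconditioned shift): wumkafil → wumkahil
  rule 3 (vowel merger): wumkahil → wumkahel
  rule 4: no change — wumkahel
  ⇒ Zotoric wumkahel
Only *wumkafil yields all of Taminic wumhefil, Zotoric wumkahel.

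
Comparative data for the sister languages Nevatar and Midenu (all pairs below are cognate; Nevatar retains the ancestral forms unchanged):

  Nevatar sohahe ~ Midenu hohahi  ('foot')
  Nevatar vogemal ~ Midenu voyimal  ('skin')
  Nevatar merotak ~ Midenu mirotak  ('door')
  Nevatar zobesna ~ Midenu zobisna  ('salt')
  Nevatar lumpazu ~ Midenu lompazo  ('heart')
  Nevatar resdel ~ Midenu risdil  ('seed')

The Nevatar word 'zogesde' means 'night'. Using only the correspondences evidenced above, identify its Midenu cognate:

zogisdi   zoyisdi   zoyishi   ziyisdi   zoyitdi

vogemal ~ voyimal — Nevatar g corresponds to Midenu y between vowels (before a front vowel).
zobesna ~ zobisna, resdel ~ risdil — Nevatar e corresponds to Midenu i after a consonant, before a consonant other than r, m, n, p, b, f, v.
sohahe ~ hohahi — Nevatar e corresponds to Midenu i word-finally.
Applying these to Nevatar 'zogesde':
  zogesde → zoyesde   (g→y between vowels (before a front vowel))
  zoyesde → zoyisde   (e→i after a consonant, before a consonant other than r, m, n, p, b, f, v)
  zoyisde → zoyisdi   (e→i word-finally)
So the Midenu cognate is 'zoyisdi'.

zoyisdi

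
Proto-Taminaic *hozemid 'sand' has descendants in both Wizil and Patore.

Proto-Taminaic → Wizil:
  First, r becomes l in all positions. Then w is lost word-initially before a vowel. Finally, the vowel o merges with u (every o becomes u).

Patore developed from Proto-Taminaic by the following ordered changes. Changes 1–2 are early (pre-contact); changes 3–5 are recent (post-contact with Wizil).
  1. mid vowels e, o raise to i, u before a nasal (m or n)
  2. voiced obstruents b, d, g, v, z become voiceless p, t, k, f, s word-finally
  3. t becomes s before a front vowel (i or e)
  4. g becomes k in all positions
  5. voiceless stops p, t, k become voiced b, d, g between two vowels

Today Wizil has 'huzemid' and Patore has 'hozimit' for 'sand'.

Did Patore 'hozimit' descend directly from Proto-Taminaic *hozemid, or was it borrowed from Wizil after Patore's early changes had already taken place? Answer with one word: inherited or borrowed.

inherited

If inherited, *hozemid would pass through all of Patore's changes:
Patore: *hozemid > hozimid > hozimit  (by pre-nasal raising, final devoicing)
If borrowed from Wizil 'huzemid' after the early changes, it would undergo only the recent ones:
  rule 3 (palatalisation): no change (huzemid)
  rule 4 (unconditioned shift): no change (huzemid)
  rule 5 (intervocalic voicing): no change (huzemid)
  ⇒ as a loan: huzemid
Patore 'hozimit' matches the inherited outcome exactly, so it is an inherited cognate, not a loan.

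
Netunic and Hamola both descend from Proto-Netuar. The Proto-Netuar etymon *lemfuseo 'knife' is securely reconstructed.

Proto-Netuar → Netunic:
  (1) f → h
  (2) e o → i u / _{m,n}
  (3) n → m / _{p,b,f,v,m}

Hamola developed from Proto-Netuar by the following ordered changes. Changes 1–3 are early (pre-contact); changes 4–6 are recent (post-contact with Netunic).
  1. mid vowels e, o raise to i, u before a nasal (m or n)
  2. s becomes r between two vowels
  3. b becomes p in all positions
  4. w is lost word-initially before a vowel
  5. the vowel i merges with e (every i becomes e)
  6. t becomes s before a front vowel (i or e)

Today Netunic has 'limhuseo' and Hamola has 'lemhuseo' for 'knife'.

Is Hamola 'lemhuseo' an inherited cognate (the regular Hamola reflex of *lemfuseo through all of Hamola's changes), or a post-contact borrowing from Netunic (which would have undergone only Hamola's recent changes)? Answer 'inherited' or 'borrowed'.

borrowed

If inherited, *lemfuseo would pass through all of Hamola's changes:
Hamola: *lemfuseo
  lemfuseo → limfuseo   [pre-nasal raising]
  limfuseo → limfureo   [rhotacism]
  limfureo (rule 3 does not apply)
  limfureo (rule 4 does not apply)
  limfureo → lemfureo   [vowel merger]
  lemfureo (rule 6 does not apply)
  giving Hamola lemfureo.
If borrowed from Netunic 'limhuseo' after the early changes, it would undergo only the recent ones:
  rule 4 (glide loss): no change (limhuseo)
  rule 5 (vowel merger): limhuseo → lemhuseo
  rule 6 (palatalisation): no change (lemhuseo)
  ⇒ as a loan: lemhuseo
Hamola 'lemhuseo' matches the loan outcome 'lemhuseo', not the inherited 'lemfureo' — it skipped the early Hamola changes, so it was borrowed from Netunic.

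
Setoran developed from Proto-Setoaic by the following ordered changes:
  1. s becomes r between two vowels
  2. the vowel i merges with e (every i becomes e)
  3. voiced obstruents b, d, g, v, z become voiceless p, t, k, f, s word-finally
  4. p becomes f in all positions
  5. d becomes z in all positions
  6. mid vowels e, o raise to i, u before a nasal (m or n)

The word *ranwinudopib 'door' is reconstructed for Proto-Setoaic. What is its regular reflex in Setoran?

Setoran: *ranwinudopib > ranwenudopeb > ranwenudopep > ranwenudofef > ranwenuzofef > ranwinuzofef  (by vowel merger, final devoicing, unconditioned shift, unconditioned shift, pre-nasal raising)

ranwinuzofef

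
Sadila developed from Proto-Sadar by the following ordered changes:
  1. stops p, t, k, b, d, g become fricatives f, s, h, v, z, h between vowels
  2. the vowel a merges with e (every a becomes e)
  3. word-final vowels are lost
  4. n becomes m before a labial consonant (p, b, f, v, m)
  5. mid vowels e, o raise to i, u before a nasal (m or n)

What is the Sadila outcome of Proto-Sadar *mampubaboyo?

mimpuvevoy

Sadila: start from *mampubaboyo.
  rule 1 (intervocalic lenition): mampubaboyo → mampuvavoyo
  rule 2 (vowel merger): mampuvavoyo → mempuvevoyo
  rule 3 (apocope): mempuvevoyo → mempuvevoy
  rule 4: no change — mempuvevoy
  rule 5 (pre-nasal raising): mempuvevoy → mimpuvevoy
  ⇒ Sadila mimpuvevoy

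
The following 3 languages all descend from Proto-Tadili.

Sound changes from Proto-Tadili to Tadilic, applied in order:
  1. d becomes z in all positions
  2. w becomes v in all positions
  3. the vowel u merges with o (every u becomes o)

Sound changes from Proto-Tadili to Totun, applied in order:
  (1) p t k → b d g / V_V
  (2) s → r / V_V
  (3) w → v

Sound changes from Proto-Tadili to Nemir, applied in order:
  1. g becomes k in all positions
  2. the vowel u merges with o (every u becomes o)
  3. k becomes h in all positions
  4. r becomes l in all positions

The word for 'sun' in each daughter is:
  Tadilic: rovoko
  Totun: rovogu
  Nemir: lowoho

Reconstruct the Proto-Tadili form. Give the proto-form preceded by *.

*rowoku

Position 1: Tadilic has r, Totun has r, Nemir has l. Tadilic preserves r here (none of its changes turn any other segment into r), so the proto-segment is *r.
Position 6: Tadilic has o, Totun has u, Nemir has o. Totun preserves u here (none of its changes turn any other segment into u), so the proto-segment is *u.
Verify the candidate proto-form against each daughter:
Tadilic: *rowoku
  rowoku (rule 1 does not apply)
  rowoku → rovoku   [unconditioned shift]
  rovoku → rovoko   [vowel merger]
  giving Tadilic rovoko.
Totun: start from *rowoku.
  rule 1 (intervocalic voicing): rowoku → rowogu
  rule 2: no change — rowogu
  rule 3 (unconditioned shift): rowogu → rovogu
  ⇒ Totun rovogu
Nemir: start from *rowoku.
  rule 1: no change — rowoku
  rule 2 (vowel merger): rowoku → rowoko
  rule 3 (unconditioned shift): rowoko → rowoho
  rule 4 (unconditioned shift): rowoho → lowoho
  ⇒ Nemir lowoho
Only *rowoku yields all of Tadilic rovoko, Totun rovogu, Nemir lowoho.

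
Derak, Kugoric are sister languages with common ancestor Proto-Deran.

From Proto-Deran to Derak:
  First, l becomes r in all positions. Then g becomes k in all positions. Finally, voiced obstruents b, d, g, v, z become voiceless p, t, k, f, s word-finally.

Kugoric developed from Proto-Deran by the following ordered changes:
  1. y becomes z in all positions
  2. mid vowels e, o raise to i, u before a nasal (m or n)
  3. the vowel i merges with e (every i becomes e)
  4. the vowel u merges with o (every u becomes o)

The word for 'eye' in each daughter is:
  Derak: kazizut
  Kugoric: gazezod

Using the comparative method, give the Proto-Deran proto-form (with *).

Position 1: Derak has k, Kugoric has g. Kugoric preserves g here (none of its changes turn any other segment into g), so the proto-segment is *g.
Position 4: Derak has i, Kugoric has e. Derak preserves i here (none of its changes turn any other segment into i), so the proto-segment is *i.
This points to *gazizud. Verify forward in each daughter:
Derak: *gazizud > kazizud > kazizut  (by unconditioned shift, final devoicing)
Kugoric: *gazizud > gazezud > gazezod  (by vowel merger, vowel merger)
*gazizud is the unique common source.

*gazizud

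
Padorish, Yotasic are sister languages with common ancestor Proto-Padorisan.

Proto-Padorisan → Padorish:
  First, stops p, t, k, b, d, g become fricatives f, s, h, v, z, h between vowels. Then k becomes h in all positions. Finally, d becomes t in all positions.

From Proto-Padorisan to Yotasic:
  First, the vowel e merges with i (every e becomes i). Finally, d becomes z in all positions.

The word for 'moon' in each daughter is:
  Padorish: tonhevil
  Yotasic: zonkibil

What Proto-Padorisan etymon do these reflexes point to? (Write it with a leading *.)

*donkebil

Position 6: Padorish has v, Yotasic has b. Yotasic preserves b here (none of its changes turn any other segment into b), so the proto-segment is *b.
Position 1: Padorish has t, Yotasic has z. Taking the neighbouring segments as reconstructed: Padorish t could go back to *t or *d; Yotasic z could go back to *d or *z — the one source consistent with every daughter is *d.
Position 5: Padorish has e, Yotasic has i. Padorish preserves e here (none of its changes turn any other segment into e), so the proto-segment is *e.
Continuing position by position gives *donkebil; check it forward:
Padorish: *donkebil > donkevil > donhevil > tonhevil  (by intervocalic lenition, unconditioned shift, unconditioned shift)
Yotasic: start from *donkebil.
  rule 1 (vowel merger): donkebil → donkibil
  rule 2 (unconditioned shift): donkibil → zonkibil
  ⇒ Yotasic zonkibil
*donkebil is the unique common source.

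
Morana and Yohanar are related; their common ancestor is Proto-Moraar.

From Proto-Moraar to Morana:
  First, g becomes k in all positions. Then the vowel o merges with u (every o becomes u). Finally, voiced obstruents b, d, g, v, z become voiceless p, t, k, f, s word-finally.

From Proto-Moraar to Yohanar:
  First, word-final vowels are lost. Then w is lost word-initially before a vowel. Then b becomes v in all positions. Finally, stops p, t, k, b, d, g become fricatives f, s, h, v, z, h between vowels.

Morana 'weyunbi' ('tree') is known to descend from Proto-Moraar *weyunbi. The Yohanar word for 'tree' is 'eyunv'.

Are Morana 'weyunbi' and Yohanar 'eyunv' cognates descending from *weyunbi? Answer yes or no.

yes

Derive the expected Yohanar reflex of *weyunbi:
Yohanar: *weyunbi
  weyunbi → weyunb   [apocope]
  weyunb → eyunb   [glide loss]
  eyunb → eyunv   [unconditioned shift]
  eyunv (rule 4 does not apply)
  giving Yohanar eyunv.
Yohanar 'eyunv' matches the regular reflex exactly, so the pair is cognate.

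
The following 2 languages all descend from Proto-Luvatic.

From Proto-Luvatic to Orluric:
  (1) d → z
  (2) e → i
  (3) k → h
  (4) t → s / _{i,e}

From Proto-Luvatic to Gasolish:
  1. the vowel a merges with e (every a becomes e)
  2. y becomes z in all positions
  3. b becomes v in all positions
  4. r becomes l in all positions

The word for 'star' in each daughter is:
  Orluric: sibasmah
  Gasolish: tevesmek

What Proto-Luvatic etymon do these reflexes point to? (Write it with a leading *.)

*tebasmak

Position 1: Orluric has s, Gasolish has t. Gasolish preserves t here (none of its changes turn any other segment into t), so the proto-segment is *t.
Position 8: Orluric has h, Gasolish has k. Gasolish preserves k here (none of its changes turn any other segment into k), so the proto-segment is *k.
Position 3: Orluric has b, Gasolish has v. Orluric preserves b here (none of its changes turn any other segment into b), so the proto-segment is *b.
This points to *tebasmak. Verify forward in each daughter:
Orluric: *tebasmak
  tebasmak (rule 1 does not apply)
  tebasmak → tibasmak   [vowel merger]
  tibasmak → tibasmah   [unconditioned shift]
  tibasmah → sibasmah   [palatalisation]
  giving Orluric sibasmah.
Gasolish: *tebasmak > tebesmek > tevesmek  (by vowel merger, unconditioned shift)
Only *tebasmak yields all of Orluric sibasmah, Gasolish tevesmek.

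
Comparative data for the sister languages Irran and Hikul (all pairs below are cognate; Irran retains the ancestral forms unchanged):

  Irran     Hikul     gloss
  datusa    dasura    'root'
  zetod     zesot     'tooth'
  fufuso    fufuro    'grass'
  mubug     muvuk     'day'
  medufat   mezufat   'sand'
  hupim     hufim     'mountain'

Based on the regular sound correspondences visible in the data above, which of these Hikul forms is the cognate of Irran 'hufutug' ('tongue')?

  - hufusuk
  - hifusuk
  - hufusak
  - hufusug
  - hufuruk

datusa ~ dasura — Irran t corresponds to Hikul s between vowels (before a back vowel).
mubug ~ muvuk — Irran g corresponds to Hikul k word-finally.
Applying these to Irran 'hufutug':
  hufutug → hufusug   (t→s between vowels (before a back vowel))
  hufusug → hufusuk   (g→k word-finally)
So the Hikul cognate is 'hufusuk'.

hufusuk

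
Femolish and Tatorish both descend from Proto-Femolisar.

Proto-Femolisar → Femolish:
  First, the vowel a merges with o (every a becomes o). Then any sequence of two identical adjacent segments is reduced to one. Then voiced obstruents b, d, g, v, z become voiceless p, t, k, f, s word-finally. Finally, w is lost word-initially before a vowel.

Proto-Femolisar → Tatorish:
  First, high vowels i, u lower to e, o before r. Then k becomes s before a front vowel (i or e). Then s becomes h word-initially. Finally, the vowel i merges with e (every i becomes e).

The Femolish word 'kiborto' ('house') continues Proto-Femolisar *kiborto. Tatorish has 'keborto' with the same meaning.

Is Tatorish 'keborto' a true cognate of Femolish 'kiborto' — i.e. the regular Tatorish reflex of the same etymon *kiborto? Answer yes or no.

no

Derive the expected Tatorish reflex of *kiborto:
Tatorish: start from *kiborto.
  rule 1: no change — kiborto
  rule 2 (palatalisation): kiborto → siborto
  rule 3 (debuccalisation): siborto → hiborto
  rule 4 (vowel merger): hiborto → heborto
  ⇒ Tatorish heborto
The regular Tatorish reflex would be 'heborto', but the attested form is 'keborto'. The correspondence is irregular, so they are not cognates (the Tatorish form has a different source).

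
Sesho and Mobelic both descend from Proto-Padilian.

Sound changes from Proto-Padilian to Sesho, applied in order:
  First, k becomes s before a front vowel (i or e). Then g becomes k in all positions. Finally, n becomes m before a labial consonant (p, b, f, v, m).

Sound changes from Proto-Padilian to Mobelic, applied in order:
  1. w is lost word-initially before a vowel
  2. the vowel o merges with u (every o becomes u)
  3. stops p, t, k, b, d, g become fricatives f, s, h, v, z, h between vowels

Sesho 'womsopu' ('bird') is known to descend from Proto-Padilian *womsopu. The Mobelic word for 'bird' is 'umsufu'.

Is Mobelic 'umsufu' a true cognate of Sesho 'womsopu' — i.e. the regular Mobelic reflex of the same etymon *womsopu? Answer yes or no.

Derive the expected Mobelic reflex of *womsopu:
Mobelic: *womsopu
  womsopu → omsopu   [glide loss]
  omsopu → umsupu   [vowel merger]
  umsupu → umsufu   [intervocalic lenition]
  giving Mobelic umsufu.
Mobelic 'umsufu' matches the regular reflex exactly, so the pair is cognate.

yes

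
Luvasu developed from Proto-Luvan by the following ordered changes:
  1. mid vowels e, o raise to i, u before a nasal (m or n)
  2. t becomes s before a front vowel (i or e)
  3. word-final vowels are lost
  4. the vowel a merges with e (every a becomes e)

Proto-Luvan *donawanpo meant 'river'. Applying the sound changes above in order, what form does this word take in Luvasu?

dunewenp

Luvasu: *donawanpo
  donawanpo → dunawanpo   [pre-nasal raising]
  dunawanpo (rule 2 does not apply)
  dunawanpo → dunawanp   [apocope]
  dunawanp → dunewenp   [vowel merger]
  giving Luvasu dunewenp.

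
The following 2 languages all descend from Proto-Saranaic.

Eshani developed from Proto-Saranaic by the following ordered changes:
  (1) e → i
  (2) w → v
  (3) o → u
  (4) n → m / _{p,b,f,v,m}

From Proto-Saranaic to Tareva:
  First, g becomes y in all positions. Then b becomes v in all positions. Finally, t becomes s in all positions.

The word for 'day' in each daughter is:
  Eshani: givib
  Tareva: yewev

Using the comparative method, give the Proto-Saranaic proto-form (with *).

Position 3: Eshani has v, Tareva has w. Tareva preserves w here (none of its changes turn any other segment into w), so the proto-segment is *w.
Position 1: Eshani has g, Tareva has y. Eshani preserves g here (none of its changes turn any other segment into g), so the proto-segment is *g.
Verify the candidate proto-form against each daughter:
Eshani: start from *geweb.
  rule 1 (vowel merger): geweb → giwib
  rule 2 (unconditioned shift): giwib → givib
  rule 3: no change — givib
  rule 4: no change — givib
  ⇒ Eshani givib
Tareva: start from *geweb.
  rule 1 (unconditioned shift): geweb → yeweb
  rule 2 (unconditioned shift): yeweb → yewev
  rule 3: no change — yewev
  ⇒ Tareva yewev
No other proto-form is consistent with every reflex, so the reconstruction is *geweb.

*geweb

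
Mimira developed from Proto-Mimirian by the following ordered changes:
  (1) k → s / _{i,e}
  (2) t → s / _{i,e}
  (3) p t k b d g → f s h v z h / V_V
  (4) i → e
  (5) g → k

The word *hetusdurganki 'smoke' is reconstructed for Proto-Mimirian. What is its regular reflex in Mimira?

hesusdurkanse

Mimira: start from *hetusdurganki.
  rule 1 (palatalisation): hetusdurganki → hetusdurgansi
  rule 2: no change — hetusdurgansi
  rule 3 (intervocalic lenition): hetusdurgansi → hesusdurgansi
  rule 4 (vowel merger): hesusdurgansi → hesusdurganse
  rule 5 (unconditioned shift): hesusdurganse → hesusdurkanse
  ⇒ Mimira hesusdurkanse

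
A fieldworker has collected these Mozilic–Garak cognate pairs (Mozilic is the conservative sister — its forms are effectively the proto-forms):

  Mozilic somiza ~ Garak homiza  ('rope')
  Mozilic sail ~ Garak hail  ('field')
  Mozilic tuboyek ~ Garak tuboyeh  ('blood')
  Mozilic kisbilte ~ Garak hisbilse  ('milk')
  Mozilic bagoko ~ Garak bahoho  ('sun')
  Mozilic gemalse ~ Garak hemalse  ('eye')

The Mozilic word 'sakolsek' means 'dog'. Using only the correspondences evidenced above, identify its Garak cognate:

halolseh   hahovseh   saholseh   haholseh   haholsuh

haholseh

sail ~ hail — Mozilic s corresponds to Garak h word-initially before a back vowel.
bagoko ~ bahoho — Mozilic k corresponds to Garak h between vowels (before a back vowel).
tuboyek ~ tuboyeh — Mozilic k corresponds to Garak h word-finally.
Applying these to Mozilic 'sakolsek':
  sakolsek → hakolsek   (s→h word-initially before a back vowel)
  hakolsek → haholsek   (k→h between vowels (before a back vowel))
  haholsek → haholseh   (k→h word-finally)
So the Garak cognate is 'haholseh'.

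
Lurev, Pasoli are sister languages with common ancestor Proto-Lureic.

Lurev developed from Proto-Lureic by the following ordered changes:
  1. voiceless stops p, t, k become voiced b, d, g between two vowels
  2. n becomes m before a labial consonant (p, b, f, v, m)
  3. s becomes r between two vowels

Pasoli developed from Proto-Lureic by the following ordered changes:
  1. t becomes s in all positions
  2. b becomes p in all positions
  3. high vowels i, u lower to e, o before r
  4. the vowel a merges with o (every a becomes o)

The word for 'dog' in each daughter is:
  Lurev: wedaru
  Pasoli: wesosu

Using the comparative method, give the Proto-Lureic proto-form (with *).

Position 4: Lurev has a, Pasoli has o. Lurev preserves a here (none of its changes turn any other segment into a), so the proto-segment is *a.
Position 5: Lurev has r, Pasoli has s. Taking the neighbouring segments as reconstructed: Lurev r could go back to *s or *r; Pasoli s could go back to *t or *s — the one source consistent with every daughter is *s.
Verify the candidate proto-form against each daughter:
Lurev: start from *wetasu.
  rule 1 (intervocalic voicing): wetasu → wedasu
  rule 2: no change — wedasu
  rule 3 (rhotacism): wedasu → wedaru
  ⇒ Lurev wedaru
Pasoli: *wetasu
  wetasu → wesasu   [unconditioned shift]
  wesasu (rule 2 does not apply)
  wesasu (rule 3 does not apply)
  wesasu → wesosu   [vowel merger]
  giving Pasoli wesosu.
Only *wetasu yields all of Lurev wedaru, Pasoli wesosu.

*wetasu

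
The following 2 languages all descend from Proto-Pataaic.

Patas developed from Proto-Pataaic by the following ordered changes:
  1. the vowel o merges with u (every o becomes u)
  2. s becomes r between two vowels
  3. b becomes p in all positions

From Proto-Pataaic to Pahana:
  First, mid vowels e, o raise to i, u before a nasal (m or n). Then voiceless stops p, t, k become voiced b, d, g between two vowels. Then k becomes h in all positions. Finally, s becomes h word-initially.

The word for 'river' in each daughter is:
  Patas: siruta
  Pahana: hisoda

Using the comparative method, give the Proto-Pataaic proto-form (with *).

*sisota

Position 1: Patas has s, Pahana has h. Patas preserves s here (none of its changes turn any other segment into s), so the proto-segment is *s.
Position 3: Patas has r, Pahana has s. Pahana preserves s here (none of its changes turn any other segment into s), so the proto-segment is *s.
Verify the candidate proto-form against each daughter:
Patas: *sisota
  sisota → sisuta   [vowel merger]
  sisuta → siruta   [rhotacism]
  siruta (rule 3 does not apply)
  giving Patas siruta.
Pahana: *sisota
  sisota (rule 1 does not apply)
  sisota → sisoda   [intervocalic voicing]
  sisoda (rule 3 does not apply)
  sisoda → hisoda   [debuccalisation]
  giving Pahana hisoda.
No other proto-form is consistent with every reflex, so the reconstruction is *sisota.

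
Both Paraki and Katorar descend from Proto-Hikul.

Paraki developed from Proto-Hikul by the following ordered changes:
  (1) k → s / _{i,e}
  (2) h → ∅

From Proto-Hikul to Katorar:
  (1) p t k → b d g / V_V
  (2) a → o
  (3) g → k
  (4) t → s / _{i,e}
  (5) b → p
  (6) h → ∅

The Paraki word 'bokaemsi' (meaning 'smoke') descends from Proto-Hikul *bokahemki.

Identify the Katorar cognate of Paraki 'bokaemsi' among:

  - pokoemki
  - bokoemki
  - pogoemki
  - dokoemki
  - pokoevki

Katorar: *bokahemki
  bokahemki → bogahemki   [intervocalic voicing]
  bogahemki → bogohemki   [vowel merger]
  bogohemki → bokohemki   [unconditioned shift]
  bokohemki (rule 4 does not apply)
  bokohemki → pokohemki   [unconditioned shift]
  pokohemki → pokoemki   [h-loss]
  giving Katorar pokoemki.
Among the options, 'pokoemki' alone shows every Katorar change applied in order.

pokoemki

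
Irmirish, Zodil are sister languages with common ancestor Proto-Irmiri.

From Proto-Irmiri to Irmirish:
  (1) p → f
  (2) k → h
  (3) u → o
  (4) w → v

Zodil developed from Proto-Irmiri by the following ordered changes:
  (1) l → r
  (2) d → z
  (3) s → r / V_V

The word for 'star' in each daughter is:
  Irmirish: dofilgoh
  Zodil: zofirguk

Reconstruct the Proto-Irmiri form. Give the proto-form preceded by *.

*dofilguk

Position 5: Irmirish has l, Zodil has r. Irmirish preserves l here (none of its changes turn any other segment into l), so the proto-segment is *l.
Position 7: Irmirish has o, Zodil has u. Zodil preserves u here (none of its changes turn any other segment into u), so the proto-segment is *u.
Position 8: Irmirish has h, Zodil has k. Zodil preserves k here (none of its changes turn any other segment into k), so the proto-segment is *k.
Verify the candidate proto-form against each daughter:
Irmirish: start from *dofilguk.
  rule 1: no change — dofilguk
  rule 2 (unconditioned shift): dofilguk → dofilguh
  rule 3 (vowel merger): dofilguh → dofilgoh
  rule 4: no change — dofilgoh
  ⇒ Irmirish dofilgoh
Zodil: start from *dofilguk.
  rule 1 (unconditioned shift): dofilguk → dofirguk
  rule 2 (unconditioned shift): dofirguk → zofirguk
  rule 3: no change — zofirguk
  ⇒ Zodil zofirguk
No other proto-form is consistent with every reflex, so the reconstruction is *dofilguk.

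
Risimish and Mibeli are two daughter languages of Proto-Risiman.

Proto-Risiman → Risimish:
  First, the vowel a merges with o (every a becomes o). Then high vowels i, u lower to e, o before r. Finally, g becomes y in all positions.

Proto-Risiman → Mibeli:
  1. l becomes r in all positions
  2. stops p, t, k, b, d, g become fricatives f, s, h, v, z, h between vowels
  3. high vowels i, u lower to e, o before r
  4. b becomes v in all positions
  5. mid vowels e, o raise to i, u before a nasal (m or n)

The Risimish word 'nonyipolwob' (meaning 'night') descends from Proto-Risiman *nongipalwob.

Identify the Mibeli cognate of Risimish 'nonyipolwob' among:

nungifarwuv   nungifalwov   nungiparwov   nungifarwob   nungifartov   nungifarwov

nungifarwov

Mibeli: *nongipalwob
  nongipalwob → nongiparwob   [unconditioned shift]
  nongiparwob → nongifarwob   [intervocalic lenition]
  nongifarwob (rule 3 does not apply)
  nongifarwob → nongifarwov   [unconditioned shift]
  nongifarwov → nungifarwov   [pre-nasal raising]
  giving Mibeli nungifarwov.
Among the options, 'nungifarwov' alone shows every Mibeli change applied in order.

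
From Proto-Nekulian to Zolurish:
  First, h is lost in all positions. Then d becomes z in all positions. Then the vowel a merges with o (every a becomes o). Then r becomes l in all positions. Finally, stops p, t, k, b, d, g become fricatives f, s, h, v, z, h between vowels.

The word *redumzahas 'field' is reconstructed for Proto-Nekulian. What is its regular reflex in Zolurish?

Zolurish: *redumzahas
  redumzahas → redumzaas   [h-loss]
  redumzaas → rezumzaas   [unconditioned shift]
  rezumzaas → rezumzoos   [vowel merger]
  rezumzoos → lezumzoos   [unconditioned shift]
  lezumzoos (rule 5 does not apply)
  giving Zolurish lezumzoos.

lezumzoos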